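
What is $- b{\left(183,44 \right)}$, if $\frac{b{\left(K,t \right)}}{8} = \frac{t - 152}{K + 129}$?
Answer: $\frac{36}{13} \approx 2.7692$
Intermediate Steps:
$b{\left(K,t \right)} = \frac{8 \left(-152 + t\right)}{129 + K}$ ($b{\left(K,t \right)} = 8 \frac{t - 152}{K + 129} = 8 \frac{-152 + t}{129 + K} = \frac{8 \left(-152 + t\right)}{129 + K}$)
$- b{\left(183,44 \right)} = - \frac{8 \left(-152 + 44\right)}{129 + 183} = - \frac{8 \left(-108\right)}{312} = \left(-1\right) \left(- \frac{36}{13}\right) = \frac{36}{13}$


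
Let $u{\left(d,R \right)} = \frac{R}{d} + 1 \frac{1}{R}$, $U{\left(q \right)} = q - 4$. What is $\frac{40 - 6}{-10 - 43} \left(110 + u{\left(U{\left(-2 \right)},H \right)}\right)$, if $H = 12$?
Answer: $- \frac{22049}{318} \approx -69.336$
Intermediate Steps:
$U{\left(q \right)} = -4 + q$
$u{\left(d,R \right)} = \frac{1}{R} + \frac{R}{d}$ ($u{\left(d,R \right)} = \frac{R}{d} + \frac{1}{R} = \frac{1}{R} + \frac{R}{d}$)
$\frac{40 - 6}{-10 - 43} \left(110 + u{\left(U{\left(-2 \right)},H \right)}\right) = \frac{40 - 6}{-10 - 43} \left(110 + \left(\frac{1}{12} + \frac{12}{-4 - 2}\right)\right) = \frac{34}{-53} \left(110 + \left(\frac{1}{12} + \frac{12}{-6}\right)\right) = 34 \left(- \frac{1}{53}\right) \left(110 + \left(\frac{1}{12} + 12 \left(- \frac{1}{6}\right)\right)\right) = - \frac{34 \left(110 + \left(\frac{1}{12} - 2\right)\right)}{53} = - \frac{34 \left(110 - \frac{23}{12}\right)}{53} = \left(- \frac{34}{53}\right) \frac{1297}{12} = - \frac{22049}{318}$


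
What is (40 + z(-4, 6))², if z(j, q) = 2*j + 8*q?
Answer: 6400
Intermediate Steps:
(40 + z(-4, 6))² = (40 + (2*(-4) + 8*6))² = (40 + (-8 + 48))² = (40 + 40)² = 80² = 6400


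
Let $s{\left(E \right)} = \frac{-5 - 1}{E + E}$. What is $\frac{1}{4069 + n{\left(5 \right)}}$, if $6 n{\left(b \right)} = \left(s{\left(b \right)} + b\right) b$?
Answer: $\frac{3}{12218} \approx 0.00024554$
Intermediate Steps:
$s{\left(E \right)} = - \frac{3}{E}$ ($s{\left(E \right)} = - \frac{6}{2 E} = - 6 \frac{1}{2 E} = - \frac{3}{E}$)
$n{\left(b \right)} = \frac{b \left(b - \frac{3}{b}\right)}{6}$ ($n{\left(b \right)} = \frac{\left(- \frac{3}{b} + b\right) b}{6} = \frac{\left(b - \frac{3}{b}\right) b}{6} = \frac{b \left(b - \frac{3}{b}\right)}{6}$)
$\frac{1}{4069 + n{\left(5 \right)}} = \frac{1}{4069 - \left(\frac{1}{2} - \frac{5^{2}}{6}\right)} = \frac{1}{4069 + \left(- \frac{1}{2} + \frac{1}{6} \cdot 25\right)} = \frac{1}{4069 + \left(- \frac{1}{2} + \frac{25}{6}\right)} = \frac{1}{4069 + \frac{11}{3}} = \frac{1}{\frac{12218}{3}} = \frac{3}{12218}$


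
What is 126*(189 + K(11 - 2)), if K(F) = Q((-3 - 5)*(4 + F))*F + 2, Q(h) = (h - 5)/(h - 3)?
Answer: 2698668/107 ≈ 25221.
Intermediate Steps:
Q(h) = (-5 + h)/(-3 + h)
K(F) = 2 + F*(-37 - 8*F)/(-35 - 8*F) (K(F) = ((-5 + (-3 - 5)*(4 + F))/(-3 + (-3 - 5)*(4 + F)))*F + 2 = ((-5 - 8*(4 + F))/(-3 - 8*(4 + F)))*F + 2 = ((-5 + (-32 - 8*F))/(-3 + (-32 - 8*F)))*F + 2 = ((-37 - 8*F)/(-35 - 8*F))*F + 2 = F*(-37 - 8*F)/(-35 - 8*F) + 2 = 2 + F*(-37 - 8*F)/(-35 - 8*F))
126*(189 + K(11 - 2)) = 126*(189 + (70 + 8*(11 - 2)² + 53*(11 - 2))/(35 + 8*(11 - 2))) = 126*(189 + (70 + 8*9² + 53*9)/(35 + 8*9)) = 126*(189 + (70 + 8*81 + 477)/(35 + 72)) = 126*(189 + (70 + 648 + 477)/107) = 126*(189 + (1/107)*1195) = 126*(189 + 1195/107) = 126*(21418/107) = 2698668/107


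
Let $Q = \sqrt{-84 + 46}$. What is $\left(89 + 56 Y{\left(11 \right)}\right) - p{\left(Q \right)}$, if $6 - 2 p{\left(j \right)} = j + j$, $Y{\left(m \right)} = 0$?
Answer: $86 + i \sqrt{38} \approx 86.0 + 6.1644 i$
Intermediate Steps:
$Q = i \sqrt{38}$ ($Q = \sqrt{-38} = i \sqrt{38} \approx 6.1644 i$)
$p{\left(j \right)} = 3 - j$ ($p{\left(j \right)} = 3 - \frac{j + j}{2} = 3 - \frac{2 j}{2} = 3 - j$)
$\left(89 + 56 Y{\left(11 \right)}\right) - p{\left(Q \right)} = \left(89 + 56 \cdot 0\right) - \left(3 - i \sqrt{38}\right) = \left(89 + 0\right) - \left(3 - i \sqrt{38}\right) = 89 - \left(3 - i \sqrt{38}\right) = 86 + i \sqrt{38}$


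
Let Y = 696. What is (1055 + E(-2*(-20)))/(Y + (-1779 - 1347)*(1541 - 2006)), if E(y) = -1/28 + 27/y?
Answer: 295579/407200080 ≈ 0.00072588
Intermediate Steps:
E(y) = -1/28 + 27/y (E(y) = -1*1/28 + 27/y = -1/28 + 27/y)
(1055 + E(-2*(-20)))/(Y + (-1779 - 1347)*(1541 - 2006)) = (1055 + (756 - (-2)*(-20))/(28*((-2*(-20)))))/(696 + (-1779 - 1347)*(1541 - 2006)) = (1055 + (1/28)*(756 - 1*40)/40)/(696 - 3126*(-465)) = (1055 + (1/28)*(1/40)*(756 - 40))/(696 + 1453590) = (1055 + (1/28)*(1/40)*716)/1454286 = (1055 + 179/280)*(1/1454286) = (295579/280)*(1/1454286) = 295579/407200080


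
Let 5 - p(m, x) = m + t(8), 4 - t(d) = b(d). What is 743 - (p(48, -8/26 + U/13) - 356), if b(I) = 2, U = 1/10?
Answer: 1144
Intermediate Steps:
U = ⅒ ≈ 0.10000
t(d) = 2 (t(d) = 4 - 1*2 = 4 - 2 = 2)
p(m, x) = 3 - m (p(m, x) = 5 - (m + 2) = 5 - (2 + m) = 5 + (-2 - m) = 3 - m)
743 - (p(48, -8/26 + U/13) - 356) = 743 - ((3 - 1*48) - 356) = 743 - ((3 - 48) - 356) = 743 - (-45 - 356) = 743 - 1*(-401) = 743 + 401 = 1144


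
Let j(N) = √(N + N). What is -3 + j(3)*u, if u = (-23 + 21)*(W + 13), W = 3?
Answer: -3 - 32*√6 ≈ -81.384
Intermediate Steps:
j(N) = √2*√N (j(N) = √(2*N) = √2*√N)
u = -32 (u = (-23 + 21)*(3 + 13) = -2*16 = -32)
-3 + j(3)*u = -3 + (√2*√3)*(-32) = -3 + √6*(-32) = -3 - 32*√6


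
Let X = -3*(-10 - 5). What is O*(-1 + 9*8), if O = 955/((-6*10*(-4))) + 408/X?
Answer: 222301/240 ≈ 926.25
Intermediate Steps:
X = 45 (X = -3*(-15) = 45)
O = 3131/240 (O = 955/((-6*10*(-4))) + 408/45 = 955/((-60*(-4))) + 408*(1/45) = 955/240 + 136/15 = 955*(1/240) + 136/15 = 191/48 + 136/15 = 3131/240 ≈ 13.046)
O*(-1 + 9*8) = 3131*(-1 + 9*8)/240 = 3131*(-1 + 72)/240 = (3131/240)*71 = 222301/240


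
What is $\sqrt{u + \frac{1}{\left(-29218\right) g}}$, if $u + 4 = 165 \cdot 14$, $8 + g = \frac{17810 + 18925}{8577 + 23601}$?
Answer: $\frac{\sqrt{56558733834862995}}{4952451} \approx 48.021$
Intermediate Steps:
$g = - \frac{2373}{346}$ ($g = -8 + \frac{17810 + 18925}{8577 + 23601} = -8 + \frac{36735}{32178} = -8 + 36735 \cdot \frac{1}{32178} = -8 + \frac{395}{346} = - \frac{2373}{346} \approx -6.8584$)
$u = 2306$ ($u = -4 + 165 \cdot 14 = -4 + 2310 = 2306$)
$\sqrt{u + \frac{1}{\left(-29218\right) g}} = \sqrt{2306 + \frac{1}{\left(-29218\right) \left(- \frac{2373}{346}\right)}} = \sqrt{2306 - - \frac{173}{34667157}} = \sqrt{2306 + \frac{173}{34667157}} = \sqrt{\frac{79942464215}{34667157}} = \frac{\sqrt{56558733834862995}}{4952451}$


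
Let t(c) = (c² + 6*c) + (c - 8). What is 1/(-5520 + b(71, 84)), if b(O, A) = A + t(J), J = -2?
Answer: -1/5454 ≈ -0.00018335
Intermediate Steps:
t(c) = -8 + c² + 7*c (t(c) = (c² + 6*c) + (-8 + c) = -8 + c² + 7*c)
b(O, A) = -18 + A (b(O, A) = A + (-8 + (-2)² + 7*(-2)) = A + (-8 + 4 - 14) = A - 18 = -18 + A)
1/(-5520 + b(71, 84)) = 1/(-5520 + (-18 + 84)) = 1/(-5520 + 66) = 1/(-5454) = -1/5454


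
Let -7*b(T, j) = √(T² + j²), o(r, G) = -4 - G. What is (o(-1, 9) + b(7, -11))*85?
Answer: -1105 - 85*√170/7 ≈ -1263.3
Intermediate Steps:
b(T, j) = -√(T² + j²)/7
(o(-1, 9) + b(7, -11))*85 = ((-4 - 1*9) - √(7² + (-11)²)/7)*85 = ((-4 - 9) - √(49 + 121)/7)*85 = (-13 - √170/7)*85 = -1105 - 85*√170/7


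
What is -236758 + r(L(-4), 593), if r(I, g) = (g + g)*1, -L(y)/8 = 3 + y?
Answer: -235572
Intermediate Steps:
L(y) = -24 - 8*y (L(y) = -8*(3 + y) = -24 - 8*y)
r(I, g) = 2*g (r(I, g) = (2*g)*1 = 2*g)
-236758 + r(L(-4), 593) = -236758 + 2*593 = -236758 + 1186 = -235572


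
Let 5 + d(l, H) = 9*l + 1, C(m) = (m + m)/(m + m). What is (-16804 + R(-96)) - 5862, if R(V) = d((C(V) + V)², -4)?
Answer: 58555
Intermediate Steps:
C(m) = 1 (C(m) = (2*m)/((2*m)) = (2*m)*(1/(2*m)) = 1)
d(l, H) = -4 + 9*l (d(l, H) = -5 + (9*l + 1) = -5 + (1 + 9*l) = -4 + 9*l)
R(V) = -4 + 9*(1 + V)²
(-16804 + R(-96)) - 5862 = (-16804 + (-4 + 9*(1 - 96)²)) - 5862 = (-16804 + (-4 + 9*(-95)²)) - 5862 = (-16804 + (-4 + 9*9025)) - 5862 = (-16804 + (-4 + 81225)) - 5862 = (-16804 + 81221) - 5862 = 64417 - 5862 = 58555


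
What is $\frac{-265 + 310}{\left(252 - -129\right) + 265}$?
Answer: $\frac{45}{646} \approx 0.069659$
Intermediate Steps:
$\frac{-265 + 310}{\left(252 - -129\right) + 265} = \frac{45}{\left(252 + 129\right) + 265} = \frac{45}{381 + 265} = \frac{45}{646}$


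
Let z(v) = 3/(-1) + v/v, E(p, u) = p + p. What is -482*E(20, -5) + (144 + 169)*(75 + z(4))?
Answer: 3569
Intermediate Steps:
E(p, u) = 2*p
z(v) = -2 (z(v) = 3*(-1) + 1 = -3 + 1 = -2)
-482*E(20, -5) + (144 + 169)*(75 + z(4)) = -964*20 + (144 + 169)*(75 - 2) = -482*40 + 313*73 = -19280 + 22849 = 3569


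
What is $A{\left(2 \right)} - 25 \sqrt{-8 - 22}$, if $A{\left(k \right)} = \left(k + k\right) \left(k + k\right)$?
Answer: $16 - 25 i \sqrt{30} \approx 16.0 - 136.93 i$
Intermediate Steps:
$A{\left(k \right)} = 4 k^{2}$ ($A{\left(k \right)} = 2 k 2 k = 4 k^{2}$)
$A{\left(2 \right)} - 25 \sqrt{-8 - 22} = 4 \cdot 2^{2} - 25 \sqrt{-8 - 22} = 4 \cdot 4 - 25 \sqrt{-30} = 16 - 25 i \sqrt{30}$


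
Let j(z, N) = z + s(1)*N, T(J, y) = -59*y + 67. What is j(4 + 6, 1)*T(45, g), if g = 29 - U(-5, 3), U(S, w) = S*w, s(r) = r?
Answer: -27819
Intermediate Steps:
g = 44 (g = 29 - (-5)*3 = 29 - 1*(-15) = 29 + 15 = 44)
T(J, y) = 67 - 59*y
j(z, N) = N + z (j(z, N) = z + 1*N = z + N = N + z)
j(4 + 6, 1)*T(45, g) = (1 + (4 + 6))*(67 - 59*44) = (1 + 10)*(67 - 2596) = 11*(-2529) = -27819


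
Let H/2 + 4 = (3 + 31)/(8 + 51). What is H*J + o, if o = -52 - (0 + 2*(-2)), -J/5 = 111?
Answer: 221388/59 ≈ 3752.3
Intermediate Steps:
J = -555 (J = -5*111 = -555)
o = -48 (o = -52 - (0 - 4) = -52 - 1*(-4) = -52 + 4 = -48)
H = -404/59 (H = -8 + 2*((3 + 31)/(8 + 51)) = -8 + 2*(34/59) = -8 + 68/59 = -404/59 ≈ -6.8475)
H*J + o = -404/59*(-555) - 48 = 224220/59 - 48 = 221388/59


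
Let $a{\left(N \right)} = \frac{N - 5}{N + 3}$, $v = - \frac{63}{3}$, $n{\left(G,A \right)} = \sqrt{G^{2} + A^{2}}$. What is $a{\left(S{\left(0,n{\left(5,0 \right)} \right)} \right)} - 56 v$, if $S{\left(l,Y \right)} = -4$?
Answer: $1185$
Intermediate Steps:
$n{\left(G,A \right)} = \sqrt{A^{2} + G^{2}}$
$v = -21$ ($v = \left(-63\right) \frac{1}{3} = -21$)
$a{\left(N \right)} = \frac{-5 + N}{3 + N}$
$a{\left(S{\left(0,n{\left(5,0 \right)} \right)} \right)} - 56 v = \frac{-5 - 4}{3 - 4} - -1176 = \frac{1}{-1} \left(-9\right) + 1176 = \left(-1\right) \left(-9\right) + 1176 = 9 + 1176 = 1185$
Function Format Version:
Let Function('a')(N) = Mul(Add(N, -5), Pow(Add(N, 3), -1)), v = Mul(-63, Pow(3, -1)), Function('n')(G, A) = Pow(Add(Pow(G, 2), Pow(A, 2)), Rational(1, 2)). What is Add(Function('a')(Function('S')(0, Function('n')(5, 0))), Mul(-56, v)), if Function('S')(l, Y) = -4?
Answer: 1185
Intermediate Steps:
Function('n')(G, A) = Pow(Add(Pow(A, 2), Pow(G, 2)), Rational(1, 2))
v = -21 (v = Mul(-63, Rational(1, 3)) = -21)
Function('a')(N) = Mul(Pow(Add(3, N), -1), Add(-5, N)) (Function('a')(N) = Mul(Add(-5, N), Pow(Add(3, N), -1)) = Mul(Pow(Add(3, N), -1), Add(-5, N)))
Add(Function('a')(Function('S')(0, Function('n')(5, 0))), Mul(-56, v)) = Add(Mul(Pow(Add(3, -4), -1), Add(-5, -4)), Mul(-56, -21)) = Add(Mul(Pow(-1, -1), -9), 1176) = Add(Mul(-1, -9), 1176) = Add(9, 1176) = 1185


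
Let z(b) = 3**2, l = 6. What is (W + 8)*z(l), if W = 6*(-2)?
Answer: -36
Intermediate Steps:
z(b) = 9
W = -12
(W + 8)*z(l) = (-12 + 8)*9 = -4*9 = -36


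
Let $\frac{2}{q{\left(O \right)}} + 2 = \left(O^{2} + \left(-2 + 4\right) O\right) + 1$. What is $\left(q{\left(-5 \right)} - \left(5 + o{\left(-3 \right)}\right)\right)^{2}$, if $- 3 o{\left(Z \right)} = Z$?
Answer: $\frac{1681}{49} \approx 34.306$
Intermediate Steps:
$o{\left(Z \right)} = - \frac{Z}{3}$
$q{\left(O \right)} = \frac{2}{-1 + O^{2} + 2 O}$ ($q{\left(O \right)} = \frac{2}{-2 + \left(\left(O^{2} + \left(-2 + 4\right) O\right) + 1\right)} = \frac{2}{-2 + \left(\left(O^{2} + 2 O\right) + 1\right)} = \frac{2}{-2 + \left(1 + O^{2} + 2 O\right)} = \frac{2}{-1 + O^{2} + 2 O}$)
$\left(q{\left(-5 \right)} - \left(5 + o{\left(-3 \right)}\right)\right)^{2} = \left(\frac{2}{-1 + \left(-5\right)^{2} + 2 \left(-5\right)} - \left(5 + 1\right)\right)^{2} = \left(\frac{2}{-1 + 25 - 10} - 6\right)^{2} = \left(\frac{2}{14} - 6\right)^{2} = \left(2 \cdot \frac{1}{14} - 6\right)^{2} = \left(\frac{1}{7} - 6\right)^{2} = \left(- \frac{41}{7}\right)^{2} = \frac{1681}{49}$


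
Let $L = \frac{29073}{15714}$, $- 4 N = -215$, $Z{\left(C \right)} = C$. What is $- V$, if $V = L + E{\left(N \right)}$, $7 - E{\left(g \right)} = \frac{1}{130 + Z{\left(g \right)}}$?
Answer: $- \frac{11350481}{1283310} \approx -8.8447$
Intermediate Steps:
$N = \frac{215}{4}$ ($N = \left(- \frac{1}{4}\right) \left(-215\right) = \frac{215}{4} \approx 53.75$)
$L = \frac{9691}{5238}$ ($L = 29073 \cdot \frac{1}{15714} = \frac{9691}{5238} \approx 1.8501$)
$E{\left(g \right)} = 7 - \frac{1}{130 + g}$
$V = \frac{11350481}{1283310}$ ($V = \frac{9691}{5238} + \frac{909 + 7 \cdot \frac{215}{4}}{130 + \frac{215}{4}} = \frac{9691}{5238} + \frac{909 + \frac{1505}{4}}{\frac{735}{4}} = \frac{9691}{5238} + \frac{4}{735} \cdot \frac{5141}{4} = \frac{9691}{5238} + \frac{5141}{735} = \frac{11350481}{1283310} \approx 8.8447$)
$- V = \left(-1\right) \frac{11350481}{1283310} = - \frac{11350481}{1283310}$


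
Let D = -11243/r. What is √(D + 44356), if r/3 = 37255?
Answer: √554067957146205/111765 ≈ 210.61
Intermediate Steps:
r = 111765 (r = 3*37255 = 111765)
D = -11243/111765 ≈ -0.10059
√(D + 44356) = √(-11243/111765 + 44356) = √(4957437097/111765) = √554067957146205/111765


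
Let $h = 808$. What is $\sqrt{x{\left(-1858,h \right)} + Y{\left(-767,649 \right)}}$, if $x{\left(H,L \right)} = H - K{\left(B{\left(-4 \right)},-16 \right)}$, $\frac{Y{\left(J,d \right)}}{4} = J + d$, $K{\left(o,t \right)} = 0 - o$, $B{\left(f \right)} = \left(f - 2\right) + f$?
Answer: $6 i \sqrt{65} \approx 48.374 i$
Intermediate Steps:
$B{\left(f \right)} = -2 + 2 f$ ($B{\left(f \right)} = \left(-2 + f\right) + f = -2 + 2 f$)
$K{\left(o,t \right)} = - o$
$Y{\left(J,d \right)} = 4 J + 4 d$ ($Y{\left(J,d \right)} = 4 \left(J + d\right) = 4 J + 4 d$)
$x{\left(H,L \right)} = -10 + H$ ($x{\left(H,L \right)} = H - - (-2 + 2 \left(-4\right)) = H - - (-2 - 8) = H - \left(-1\right) \left(-10\right) = H - 10 = -10 + H$)
$\sqrt{x{\left(-1858,h \right)} + Y{\left(-767,649 \right)}} = \sqrt{\left(-10 - 1858\right) + \left(4 \left(-767\right) + 4 \cdot 649\right)} = \sqrt{-1868 + \left(-3068 + 2596\right)} = \sqrt{-1868 - 472} = \sqrt{-2340} = 6 i \sqrt{65}$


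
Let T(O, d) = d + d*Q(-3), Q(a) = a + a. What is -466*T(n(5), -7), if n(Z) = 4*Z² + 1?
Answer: -16310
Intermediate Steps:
Q(a) = 2*a
n(Z) = 1 + 4*Z²
T(O, d) = -5*d (T(O, d) = d + d*(2*(-3)) = d + d*(-6) = d - 6*d = -5*d)
-466*T(n(5), -7) = -(-2330)*(-7) = -466*35 = -16310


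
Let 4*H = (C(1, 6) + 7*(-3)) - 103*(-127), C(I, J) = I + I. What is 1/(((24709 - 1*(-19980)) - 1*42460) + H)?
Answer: 2/10989 ≈ 0.00018200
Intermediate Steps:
C(I, J) = 2*I
H = 6531/2 (H = ((2*1 + 7*(-3)) - 103*(-127))/4 = ((2 - 21) + 13081)/4 = (-19 + 13081)/4 = (¼)*13062 = 6531/2 ≈ 3265.5)
1/(((24709 - 1*(-19980)) - 1*42460) + H) = 1/(((24709 - 1*(-19980)) - 1*42460) + 6531/2) = 1/(((24709 + 19980) - 42460) + 6531/2) = 1/((44689 - 42460) + 6531/2) = 1/(2229 + 6531/2) = 1/(10989/2) = 2/10989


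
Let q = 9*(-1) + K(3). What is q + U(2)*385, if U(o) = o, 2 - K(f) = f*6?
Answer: 745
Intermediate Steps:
K(f) = 2 - 6*f (K(f) = 2 - f*6 = 2 - 6*f)
q = -25 (q = 9*(-1) + (2 - 6*3) = -9 + (2 - 18) = -9 - 16 = -25)
q + U(2)*385 = -25 + 2*385 = -25 + 770 = 745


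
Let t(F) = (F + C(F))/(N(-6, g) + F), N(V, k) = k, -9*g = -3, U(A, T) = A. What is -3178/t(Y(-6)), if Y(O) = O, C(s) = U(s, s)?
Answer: -27013/18 ≈ -1500.7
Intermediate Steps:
g = ⅓ (g = -⅑*(-3) = ⅓ ≈ 0.33333)
C(s) = s
t(F) = 2*F/(⅓ + F) (t(F) = (F + F)/(⅓ + F) = (2*F)/(⅓ + F) = 2*F/(⅓ + F))
-3178/t(Y(-6)) = -3178/(6*(-6)/(1 + 3*(-6))) = -3178/(6*(-6)/(1 - 18)) = -3178/(6*(-6)/(-17)) = -3178/(6*(-6)*(-1/17)) = -3178/36/17 = -3178*17/36 = -27013/18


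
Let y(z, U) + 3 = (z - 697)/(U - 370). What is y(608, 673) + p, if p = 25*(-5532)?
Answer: -41905898/303 ≈ -1.3830e+5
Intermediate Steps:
y(z, U) = -3 + (-697 + z)/(-370 + U) (y(z, U) = -3 + (z - 697)/(U - 370) = -3 + (-697 + z)/(-370 + U))
p = -138300
y(608, 673) + p = (413 + 608 - 3*673)/(-370 + 673) - 138300 = (413 + 608 - 2019)/303 - 138300 = (1/303)*(-998) - 138300 = -998/303 - 138300 = -41905898/303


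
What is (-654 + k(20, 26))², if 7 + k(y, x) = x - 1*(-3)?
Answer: 399424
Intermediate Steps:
k(y, x) = -4 + x (k(y, x) = -7 + (x - 1*(-3)) = -7 + (x + 3) = -7 + (3 + x) = -4 + x)
(-654 + k(20, 26))² = (-654 + (-4 + 26))² = (-654 + 22)² = (-632)² = 399424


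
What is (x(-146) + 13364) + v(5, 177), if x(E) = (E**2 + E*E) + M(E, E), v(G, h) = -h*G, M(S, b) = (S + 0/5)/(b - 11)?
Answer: 8652573/157 ≈ 55112.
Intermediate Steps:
M(S, b) = S/(-11 + b) (M(S, b) = (S + 0*(1/5))/(-11 + b) = (S + 0)/(-11 + b) = S/(-11 + b))
v(G, h) = -G*h
x(E) = 2*E**2 + E/(-11 + E) (x(E) = (E**2 + E*E) + E/(-11 + E) = (E**2 + E**2) + E/(-11 + E) = 2*E**2 + E/(-11 + E))
(x(-146) + 13364) + v(5, 177) = (-146*(1 + 2*(-146)*(-11 - 146))/(-11 - 146) + 13364) - 1*5*177 = (-146*(1 + 2*(-146)*(-157))/(-157) + 13364) - 885 = (-146*(-1/157)*(1 + 45844) + 13364) - 885 = (-146*(-1/157)*45845 + 13364) - 885 = (6693370/157 + 13364) - 885 = 8791518/157 - 885 = 8652573/157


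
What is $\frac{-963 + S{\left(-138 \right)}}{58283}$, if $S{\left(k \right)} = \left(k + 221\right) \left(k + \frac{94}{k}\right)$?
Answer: $- \frac{860674}{4021527} \approx -0.21402$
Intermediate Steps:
$S{\left(k \right)} = \left(221 + k\right) \left(k + \frac{94}{k}\right)$
$\frac{-963 + S{\left(-138 \right)}}{58283} = \frac{-963 + \left(94 + \left(-138\right)^{2} + 221 \left(-138\right) + \frac{20774}{-138}\right)}{58283} = \left(-963 + \left(94 + 19044 - 30498 + 20774 \left(- \frac{1}{138}\right)\right)\right) \frac{1}{58283} = \left(-963 + \left(94 + 19044 - 30498 - \frac{10387}{69}\right)\right) \frac{1}{58283} = \left(-963 - \frac{794227}{69}\right) \frac{1}{58283} = \left(- \frac{860674}{69}\right) \frac{1}{58283} = - \frac{860674}{4021527}$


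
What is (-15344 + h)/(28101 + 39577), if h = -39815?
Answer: -4243/5206 ≈ -0.81502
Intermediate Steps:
(-15344 + h)/(28101 + 39577) = (-15344 - 39815)/(28101 + 39577) = -55159/67678 = -55159*1/67678 = -4243/5206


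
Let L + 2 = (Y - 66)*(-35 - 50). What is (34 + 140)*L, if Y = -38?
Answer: 1537812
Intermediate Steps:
L = 8838 (L = -2 + (-38 - 66)*(-35 - 50) = -2 - 104*(-85) = -2 + 8840 = 8838)
(34 + 140)*L = (34 + 140)*8838 = 174*8838 = 1537812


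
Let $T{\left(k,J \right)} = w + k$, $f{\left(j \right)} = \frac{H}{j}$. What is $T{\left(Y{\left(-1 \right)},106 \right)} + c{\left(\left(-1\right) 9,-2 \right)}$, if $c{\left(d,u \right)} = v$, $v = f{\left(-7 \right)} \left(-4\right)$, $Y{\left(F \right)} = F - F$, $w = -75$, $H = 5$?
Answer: $- \frac{505}{7} \approx -72.143$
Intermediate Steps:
$f{\left(j \right)} = \frac{5}{j}$
$Y{\left(F \right)} = 0$
$T{\left(k,J \right)} = -75 + k$
$v = \frac{20}{7}$ ($v = \frac{5}{-7} \left(-4\right) = 5 \left(- \frac{1}{7}\right) \left(-4\right) = \left(- \frac{5}{7}\right) \left(-4\right) = \frac{20}{7} \approx 2.8571$)
$c{\left(d,u \right)} = \frac{20}{7}$
$T{\left(Y{\left(-1 \right)},106 \right)} + c{\left(\left(-1\right) 9,-2 \right)} = \left(-75 + 0\right) + \frac{20}{7} = -75 + \frac{20}{7} = - \frac{505}{7}$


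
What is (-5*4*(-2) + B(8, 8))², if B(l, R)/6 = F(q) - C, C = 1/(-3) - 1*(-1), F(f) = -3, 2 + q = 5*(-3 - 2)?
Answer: 324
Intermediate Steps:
q = -27 (q = -2 + 5*(-3 - 2) = -2 + 5*(-5) = -2 - 25 = -27)
C = ⅔ (C = -⅓ + 1 = ⅔ ≈ 0.66667)
B(l, R) = -22 (B(l, R) = 6*(-3 - 1*⅔) = 6*(-3 - ⅔) = 6*(-11/3) = -22)
(-5*4*(-2) + B(8, 8))² = (-5*4*(-2) - 22)² = (-20*(-2) - 22)² = (40 - 22)² = 18² = 324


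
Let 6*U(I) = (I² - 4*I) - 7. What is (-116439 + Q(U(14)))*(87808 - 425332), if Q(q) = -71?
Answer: 39324921240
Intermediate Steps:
U(I) = -7/6 - 2*I/3 + I²/6 (U(I) = ((I² - 4*I) - 7)/6 = (-7 + I² - 4*I)/6 = -7/6 - 2*I/3 + I²/6)
(-116439 + Q(U(14)))*(87808 - 425332) = (-116439 - 71)*(87808 - 425332) = -116510*(-337524) = 39324921240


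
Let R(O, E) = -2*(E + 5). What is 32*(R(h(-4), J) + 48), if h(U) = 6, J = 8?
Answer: 704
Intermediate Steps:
R(O, E) = -10 - 2*E (R(O, E) = -2*(5 + E) = -10 - 2*E)
32*(R(h(-4), J) + 48) = 32*((-10 - 2*8) + 48) = 32*((-10 - 16) + 48) = 32*(-26 + 48) = 32*22 = 704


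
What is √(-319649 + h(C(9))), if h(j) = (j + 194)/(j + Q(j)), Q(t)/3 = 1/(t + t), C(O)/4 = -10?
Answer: I*√3279385358601/3203 ≈ 565.38*I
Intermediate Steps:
C(O) = -40 (C(O) = 4*(-10) = -40)
Q(t) = 3/(2*t) (Q(t) = 3/(t + t) = 3/((2*t)) = 3*(1/(2*t)) = 3/(2*t))
h(j) = (194 + j)/(j + 3/(2*j)) (h(j) = (j + 194)/(j + 3/(2*j)) = (194 + j)/(j + 3/(2*j)))
√(-319649 + h(C(9))) = √(-319649 + 2*(-40)*(194 - 40)/(3 + 2*(-40)²)) = √(-319649 + 2*(-40)*154/(3 + 2*1600)) = √(-319649 + 2*(-40)*154/(3 + 3200)) = √(-319649 + 2*(-40)*154/3203) = √(-319649 + 2*(-40)*(1/3203)*154) = √(-319649 - 12320/3203) = √(-1023848067/3203) = I*√3279385358601/3203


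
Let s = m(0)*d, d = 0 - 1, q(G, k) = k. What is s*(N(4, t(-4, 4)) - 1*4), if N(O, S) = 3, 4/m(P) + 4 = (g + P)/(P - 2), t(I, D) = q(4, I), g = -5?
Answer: -8/3 ≈ -2.6667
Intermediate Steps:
t(I, D) = I
m(P) = 4/(-4 + (-5 + P)/(-2 + P)) (m(P) = 4/(-4 + (-5 + P)/(P - 2)) = 4/(-4 + (-5 + P)/(-2 + P)))
d = -1
s = 8/3 (s = (4*(2 - 1*0)/(3*(-1 + 0)))*(-1) = ((4/3)*(2 + 0)/(-1))*(-1) = ((4/3)*(-1)*2)*(-1) = -8/3*(-1) = 8/3 ≈ 2.6667)
s*(N(4, t(-4, 4)) - 1*4) = 8*(3 - 1*4)/3 = 8*(3 - 4)/3 = (8/3)*(-1) = -8/3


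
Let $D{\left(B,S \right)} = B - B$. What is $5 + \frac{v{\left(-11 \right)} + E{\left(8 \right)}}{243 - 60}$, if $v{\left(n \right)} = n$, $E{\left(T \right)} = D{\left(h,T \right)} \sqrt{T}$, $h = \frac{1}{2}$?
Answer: $\frac{904}{183} \approx 4.9399$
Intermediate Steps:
$h = \frac{1}{2} \approx 0.5$
$D{\left(B,S \right)} = 0$
$E{\left(T \right)} = 0$ ($E{\left(T \right)} = 0 \sqrt{T} = 0$)
$5 + \frac{v{\left(-11 \right)} + E{\left(8 \right)}}{243 - 60} = 5 + \frac{-11 + 0}{243 - 60} = 5 - \frac{11}{183} = \frac{904}{183}$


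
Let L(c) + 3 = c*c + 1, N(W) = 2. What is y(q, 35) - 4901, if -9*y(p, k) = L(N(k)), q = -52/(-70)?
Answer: -44111/9 ≈ -4901.2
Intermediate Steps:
L(c) = -2 + c² (L(c) = -3 + (c*c + 1) = -3 + (c² + 1) = -3 + (1 + c²) = -2 + c²)
q = 26/35 (q = -52*(-1/70) = 26/35 ≈ 0.74286)
y(p, k) = -2/9 (y(p, k) = -(-2 + 2²)/9 = -(-2 + 4)/9 = -⅑*2 = -2/9)
y(q, 35) - 4901 = -2/9 - 4901 = -44111/9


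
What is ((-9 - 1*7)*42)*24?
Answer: -16128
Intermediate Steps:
((-9 - 1*7)*42)*24 = ((-9 - 7)*42)*24 = -16*42*24 = -672*24 = -16128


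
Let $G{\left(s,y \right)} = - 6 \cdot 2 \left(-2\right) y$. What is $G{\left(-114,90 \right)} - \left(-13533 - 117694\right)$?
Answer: $133387$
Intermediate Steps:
$G{\left(s,y \right)} = 24 y$ ($G{\left(s,y \right)} = \left(-6\right) \left(-4\right) y = 24 y$)
$G{\left(-114,90 \right)} - \left(-13533 - 117694\right) = 24 \cdot 90 - \left(-13533 - 117694\right) = 2160 - -131227 = 2160 + 131227 = 133387$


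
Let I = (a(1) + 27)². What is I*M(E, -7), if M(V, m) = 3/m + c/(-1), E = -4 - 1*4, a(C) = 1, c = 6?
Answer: -5040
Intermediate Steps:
E = -8 (E = -4 - 4 = -8)
I = 784 (I = (1 + 27)² = 28² = 784)
M(V, m) = -6 + 3/m (M(V, m) = 3/m + 6/(-1) = 3/m + 6*(-1) = 3/m - 6 = -6 + 3/m)
I*M(E, -7) = 784*(-6 + 3/(-7)) = 784*(-6 + 3*(-⅐)) = 784*(-6 - 3/7) = 784*(-45/7) = -5040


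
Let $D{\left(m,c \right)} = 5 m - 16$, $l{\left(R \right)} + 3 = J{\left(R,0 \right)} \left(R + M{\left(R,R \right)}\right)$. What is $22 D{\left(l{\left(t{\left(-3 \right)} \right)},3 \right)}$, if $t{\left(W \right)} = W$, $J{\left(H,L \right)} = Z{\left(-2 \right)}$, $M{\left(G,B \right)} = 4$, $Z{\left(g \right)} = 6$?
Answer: $-22$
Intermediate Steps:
$J{\left(H,L \right)} = 6$
$l{\left(R \right)} = 21 + 6 R$ ($l{\left(R \right)} = -3 + 6 \left(R + 4\right) = -3 + 6 \left(4 + R\right) = -3 + \left(24 + 6 R\right) = 21 + 6 R$)
$D{\left(m,c \right)} = -16 + 5 m$ ($D{\left(m,c \right)} = 5 m - 16 = -16 + 5 m$)
$22 D{\left(l{\left(t{\left(-3 \right)} \right)},3 \right)} = 22 \left(-16 + 5 \left(21 + 6 \left(-3\right)\right)\right) = 22 \left(-16 + 5 \left(21 - 18\right)\right) = 22 \left(-16 + 5 \cdot 3\right) = 22 \left(-16 + 15\right) = 22 \left(-1\right) = -22$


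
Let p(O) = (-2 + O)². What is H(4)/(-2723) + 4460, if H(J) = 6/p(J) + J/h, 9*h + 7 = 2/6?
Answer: 121445839/27230 ≈ 4460.0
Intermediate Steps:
h = -20/27 (h = -7/9 + (2/6)/9 = -7/9 + (2*(⅙))/9 = -7/9 + (⅑)*(⅓) = -7/9 + 1/27 = -20/27 ≈ -0.74074)
H(J) = 6/(-2 + J)² - 27*J/20 (H(J) = 6/((-2 + J)²) + J/(-20/27) = 6/(-2 + J)² + J*(-27/20) = 6/(-2 + J)² - 27*J/20)
H(4)/(-2723) + 4460 = (6/(-2 + 4)² - 27/20*4)/(-2723) + 4460 = (6/2² - 27/5)*(-1/2723) + 4460 = (6*(¼) - 27/5)*(-1/2723) + 4460 = (3/2 - 27/5)*(-1/2723) + 4460 = -39/10*(-1/2723) + 4460 = 39/27230 + 4460 = 121445839/27230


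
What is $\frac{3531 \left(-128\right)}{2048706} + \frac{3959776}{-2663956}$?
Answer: $- \frac{35289544376}{20672964549} \approx -1.707$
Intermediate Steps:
$\frac{3531 \left(-128\right)}{2048706} + \frac{3959776}{-2663956} = \left(-451968\right) \frac{1}{2048706} + 3959776 \left(- \frac{1}{2663956}\right) = - \frac{6848}{31041} - \frac{989944}{665989} = - \frac{35289544376}{20672964549}$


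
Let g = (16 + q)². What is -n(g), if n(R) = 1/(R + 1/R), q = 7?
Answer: -529/279842 ≈ -0.0018904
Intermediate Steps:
g = 529 (g = (16 + 7)² = 23² = 529)
-n(g) = -529/(1 + 529²) = -529/(1 + 279841) = -529/279842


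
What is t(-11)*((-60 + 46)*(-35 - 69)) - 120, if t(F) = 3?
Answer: 4248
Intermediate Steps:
t(-11)*((-60 + 46)*(-35 - 69)) - 120 = 3*((-60 + 46)*(-35 - 69)) - 120 = 3*(-14*(-104)) - 120 = 3*1456 - 120 = 4368 - 120 = 4248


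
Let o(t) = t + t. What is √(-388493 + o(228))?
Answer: I*√388037 ≈ 622.93*I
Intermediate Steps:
o(t) = 2*t
√(-388493 + o(228)) = √(-388493 + 2*228) = √(-388493 + 456) = √(-388037) = I*√388037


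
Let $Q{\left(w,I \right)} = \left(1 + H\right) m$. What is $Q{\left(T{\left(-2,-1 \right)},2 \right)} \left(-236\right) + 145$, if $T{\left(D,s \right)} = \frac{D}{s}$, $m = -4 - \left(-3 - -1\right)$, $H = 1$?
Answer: $1089$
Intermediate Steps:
$m = -2$ ($m = -4 - \left(-3 + 1\right) = -4 - -2 = -4 + 2 = -2$)
$Q{\left(w,I \right)} = -4$ ($Q{\left(w,I \right)} = \left(1 + 1\right) \left(-2\right) = 2 \left(-2\right) = -4$)
$Q{\left(T{\left(-2,-1 \right)},2 \right)} \left(-236\right) + 145 = \left(-4\right) \left(-236\right) + 145 = 944 + 145 = 1089$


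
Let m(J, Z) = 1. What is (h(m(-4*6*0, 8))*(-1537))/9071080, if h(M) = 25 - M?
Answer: -4611/1133885 ≈ -0.0040665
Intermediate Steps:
(h(m(-4*6*0, 8))*(-1537))/9071080 = ((25 - 1*1)*(-1537))/9071080 = ((25 - 1)*(-1537))*(1/9071080) = (24*(-1537))*(1/9071080) = -36888*1/9071080 = -4611/1133885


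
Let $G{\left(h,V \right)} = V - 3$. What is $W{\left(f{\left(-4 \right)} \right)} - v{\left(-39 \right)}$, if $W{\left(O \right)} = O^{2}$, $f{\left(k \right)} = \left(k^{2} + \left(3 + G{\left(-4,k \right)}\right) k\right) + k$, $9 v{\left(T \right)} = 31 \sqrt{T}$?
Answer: $784 - \frac{31 i \sqrt{39}}{9} \approx 784.0 - 21.511 i$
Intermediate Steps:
$G{\left(h,V \right)} = -3 + V$
$v{\left(T \right)} = \frac{31 \sqrt{T}}{9}$
$f{\left(k \right)} = k + 2 k^{2}$ ($f{\left(k \right)} = \left(k^{2} + \left(3 + \left(-3 + k\right)\right) k\right) + k = \left(k^{2} + k k\right) + k = \left(k^{2} + k^{2}\right) + k = 2 k^{2} + k = k + 2 k^{2}$)
$W{\left(f{\left(-4 \right)} \right)} - v{\left(-39 \right)} = \left(- 4 \left(1 + 2 \left(-4\right)\right)\right)^{2} - \frac{31 \sqrt{-39}}{9} = \left(- 4 \left(1 - 8\right)\right)^{2} - \frac{31 i \sqrt{39}}{9} = \left(\left(-4\right) \left(-7\right)\right)^{2} - \frac{31 i \sqrt{39}}{9} = 28^{2} - \frac{31 i \sqrt{39}}{9} = 784 - \frac{31 i \sqrt{39}}{9}$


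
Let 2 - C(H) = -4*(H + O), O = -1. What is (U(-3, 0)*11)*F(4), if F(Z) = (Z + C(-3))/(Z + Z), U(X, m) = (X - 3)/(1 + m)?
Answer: 165/2 ≈ 82.500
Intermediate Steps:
U(X, m) = (-3 + X)/(1 + m)
C(H) = -2 + 4*H (C(H) = 2 - (-4)*(H - 1) = 2 - (-4)*(-1 + H) = 2 - (4 - 4*H) = 2 + (-4 + 4*H) = -2 + 4*H)
F(Z) = (-14 + Z)/(2*Z) (F(Z) = (Z + (-2 + 4*(-3)))/(Z + Z) = (Z + (-2 - 12))/((2*Z)) = (Z - 14)*(1/(2*Z)) = (-14 + Z)*(1/(2*Z)) = (-14 + Z)/(2*Z))
(U(-3, 0)*11)*F(4) = (((-3 - 3)/(1 + 0))*11)*((1/2)*(-14 + 4)/4) = ((-6/1)*11)*((1/2)*(1/4)*(-10)) = ((1*(-6))*11)*(-5/4) = -6*11*(-5/4) = -66*(-5/4) = 165/2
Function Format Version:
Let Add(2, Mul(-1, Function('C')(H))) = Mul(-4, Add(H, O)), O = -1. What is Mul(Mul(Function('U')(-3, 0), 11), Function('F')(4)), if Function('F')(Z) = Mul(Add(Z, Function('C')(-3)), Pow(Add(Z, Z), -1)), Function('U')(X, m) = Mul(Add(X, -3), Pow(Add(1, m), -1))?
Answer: Rational(165, 2) ≈ 82.500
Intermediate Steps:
Function('U')(X, m) = Mul(Pow(Add(1, m), -1), Add(-3, X)) (Function('U')(X, m) = Mul(Add(-3, X), Pow(Add(1, m), -1)) = Mul(Pow(Add(1, m), -1), Add(-3, X)))
Function('C')(H) = Add(-2, Mul(4, H)) (Function('C')(H) = Add(2, Mul(-1, Mul(-4, Add(H, -1)))) = Add(2, Mul(-1, Mul(-4, Add(-1, H)))) = Add(2, Mul(-1, Add(4, Mul(-4, H)))) = Add(2, Add(-4, Mul(4, H))) = Add(-2, Mul(4, H)))
Function('F')(Z) = Mul(Rational(1, 2), Pow(Z, -1), Add(-14, Z)) (Function('F')(Z) = Mul(Add(Z, Add(-2, Mul(4, -3))), Pow(Add(Z, Z), -1)) = Mul(Add(Z, Add(-2, -12)), Pow(Mul(2, Z), -1)) = Mul(Add(Z, -14), Mul(Rational(1, 2), Pow(Z, -1))) = Mul(Add(-14, Z), Mul(Rational(1, 2), Pow(Z, -1))) = Mul(Rational(1, 2), Pow(Z, -1), Add(-14, Z)))
Mul(Mul(Function('U')(-3, 0), 11), Function('F')(4)) = Mul(Mul(Mul(Pow(Add(1, 0), -1), Add(-3, -3)), 11), Mul(Rational(1, 2), Pow(4, -1), Add(-14, 4))) = Mul(Mul(Mul(Pow(1, -1), -6), 11), Mul(Rational(1, 2), Rational(1, 4), -10)) = Mul(Mul(Mul(1, -6), 11), Rational(-5, 4)) = Mul(Mul(-6, 11), Rational(-5, 4)) = Mul(-66, Rational(-5, 4)) = Rational(165, 2)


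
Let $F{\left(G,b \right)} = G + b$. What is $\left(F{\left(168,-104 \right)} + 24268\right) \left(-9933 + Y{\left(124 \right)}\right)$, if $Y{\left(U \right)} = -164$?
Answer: $-245680204$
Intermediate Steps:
$\left(F{\left(168,-104 \right)} + 24268\right) \left(-9933 + Y{\left(124 \right)}\right) = \left(\left(168 - 104\right) + 24268\right) \left(-9933 - 164\right) = \left(64 + 24268\right) \left(-10097\right) = 24332 \left(-10097\right) = -245680204$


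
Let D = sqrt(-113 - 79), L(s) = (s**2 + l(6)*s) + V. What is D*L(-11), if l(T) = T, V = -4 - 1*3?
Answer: 384*I*sqrt(3) ≈ 665.11*I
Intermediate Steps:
V = -7 (V = -4 - 3 = -7)
L(s) = -7 + s**2 + 6*s (L(s) = (s**2 + 6*s) - 7 = -7 + s**2 + 6*s)
D = 8*I*sqrt(3) (D = sqrt(-192) = 8*I*sqrt(3) ≈ 13.856*I)
D*L(-11) = (8*I*sqrt(3))*(-7 + (-11)**2 + 6*(-11)) = (8*I*sqrt(3))*(-7 + 121 - 66) = (8*I*sqrt(3))*48 = 384*I*sqrt(3)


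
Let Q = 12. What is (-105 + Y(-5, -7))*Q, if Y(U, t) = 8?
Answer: -1164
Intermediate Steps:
(-105 + Y(-5, -7))*Q = (-105 + 8)*12 = -97*12 = -1164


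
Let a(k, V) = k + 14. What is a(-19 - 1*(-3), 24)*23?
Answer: -46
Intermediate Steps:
a(k, V) = 14 + k
a(-19 - 1*(-3), 24)*23 = (14 + (-19 - 1*(-3)))*23 = (14 + (-19 + 3))*23 = (14 - 16)*23 = -2*23 = -46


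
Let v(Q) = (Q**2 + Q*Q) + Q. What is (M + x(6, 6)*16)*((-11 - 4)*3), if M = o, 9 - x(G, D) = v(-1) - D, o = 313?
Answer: -24165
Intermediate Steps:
v(Q) = Q + 2*Q**2 (v(Q) = (Q**2 + Q**2) + Q = 2*Q**2 + Q = Q + 2*Q**2)
x(G, D) = 8 + D (x(G, D) = 9 - (-(1 + 2*(-1)) - D) = 9 - (-(1 - 2) - D) = 9 - (-1*(-1) - D) = 9 - (1 - D) = 9 + (-1 + D) = 8 + D)
M = 313
(M + x(6, 6)*16)*((-11 - 4)*3) = (313 + (8 + 6)*16)*((-11 - 4)*3) = (313 + 14*16)*(-15*3) = (313 + 224)*(-45) = 537*(-45) = -24165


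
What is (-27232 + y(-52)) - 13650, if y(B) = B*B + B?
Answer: -38230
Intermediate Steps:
y(B) = B + B² (y(B) = B² + B = B + B²)
(-27232 + y(-52)) - 13650 = (-27232 - 52*(1 - 52)) - 13650 = (-27232 - 52*(-51)) - 13650 = (-27232 + 2652) - 13650 = -24580 - 13650 = -38230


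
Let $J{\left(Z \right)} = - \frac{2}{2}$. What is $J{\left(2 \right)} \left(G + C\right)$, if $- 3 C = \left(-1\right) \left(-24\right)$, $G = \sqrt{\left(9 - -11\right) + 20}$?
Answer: $8 - 2 \sqrt{10} \approx 1.6754$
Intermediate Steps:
$J{\left(Z \right)} = -1$ ($J{\left(Z \right)} = \left(-2\right) \frac{1}{2} = -1$)
$G = 2 \sqrt{10}$ ($G = \sqrt{\left(9 + 11\right) + 20} = \sqrt{20 + 20} = \sqrt{40} = 2 \sqrt{10} \approx 6.3246$)
$C = -8$ ($C = - \frac{\left(-1\right) \left(-24\right)}{3} = \left(- \frac{1}{3}\right) 24 = -8$)
$J{\left(2 \right)} \left(G + C\right) = - (2 \sqrt{10} - 8) = - (-8 + 2 \sqrt{10}) = 8 - 2 \sqrt{10}$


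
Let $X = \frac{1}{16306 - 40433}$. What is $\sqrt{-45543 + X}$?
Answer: $\frac{i \sqrt{26511132715174}}{24127} \approx 213.41 i$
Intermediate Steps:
$X = - \frac{1}{24127}$ ($X = \frac{1}{-24127} = - \frac{1}{24127} \approx -4.1447 \cdot 10^{-5}$)
$\sqrt{-45543 + X} = \sqrt{-45543 - \frac{1}{24127}} = \sqrt{- \frac{1098815962}{24127}} = \frac{i \sqrt{26511132715174}}{24127}$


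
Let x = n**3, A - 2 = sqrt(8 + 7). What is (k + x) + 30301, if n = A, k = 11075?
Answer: 41474 + 27*sqrt(15) ≈ 41579.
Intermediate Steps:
A = 2 + sqrt(15) (A = 2 + sqrt(8 + 7) = 2 + sqrt(15) ≈ 5.8730)
n = 2 + sqrt(15) ≈ 5.8730
x = (2 + sqrt(15))**3 ≈ 202.57
(k + x) + 30301 = (11075 + (2 + sqrt(15))**3) + 30301 = 41376 + (2 + sqrt(15))**3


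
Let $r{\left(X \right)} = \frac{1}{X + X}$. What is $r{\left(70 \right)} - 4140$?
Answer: $- \frac{579599}{140} \approx -4140.0$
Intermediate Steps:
$r{\left(X \right)} = \frac{1}{2 X}$
$r{\left(70 \right)} - 4140 = \frac{1}{2 \cdot 70} - 4140 = \frac{1}{2} \cdot \frac{1}{70} - 4140 = \frac{1}{140} - 4140 = - \frac{579599}{140}$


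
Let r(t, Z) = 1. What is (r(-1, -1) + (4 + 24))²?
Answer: 841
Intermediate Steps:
(r(-1, -1) + (4 + 24))² = (1 + (4 + 24))² = (1 + 28)² = 29² = 841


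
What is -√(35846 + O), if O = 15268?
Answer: -√51114 ≈ -226.08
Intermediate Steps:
-√(35846 + O) = -√(35846 + 15268) = -√51114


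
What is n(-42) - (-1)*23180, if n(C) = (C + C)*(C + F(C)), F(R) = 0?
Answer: 26708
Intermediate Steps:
n(C) = 2*C² (n(C) = (C + C)*(C + 0) = (2*C)*C = 2*C²)
n(-42) - (-1)*23180 = 2*(-42)² - (-1)*23180 = 2*1764 - 1*(-23180) = 3528 + 23180 = 26708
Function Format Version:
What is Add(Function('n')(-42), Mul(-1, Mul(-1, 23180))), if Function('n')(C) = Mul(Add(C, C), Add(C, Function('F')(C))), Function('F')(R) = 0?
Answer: 26708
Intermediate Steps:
Function('n')(C) = Mul(2, Pow(C, 2)) (Function('n')(C) = Mul(Add(C, C), Add(C, 0)) = Mul(Mul(2, C), C) = Mul(2, Pow(C, 2)))
Add(Function('n')(-42), Mul(-1, Mul(-1, 23180))) = Add(Mul(2, Pow(-42, 2)), Mul(-1, Mul(-1, 23180))) = Add(Mul(2, 1764), Mul(-1, -23180)) = Add(3528, 23180) = 26708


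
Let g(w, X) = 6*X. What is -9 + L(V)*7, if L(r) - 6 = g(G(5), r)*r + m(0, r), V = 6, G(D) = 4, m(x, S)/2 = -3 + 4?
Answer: 1559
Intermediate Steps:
m(x, S) = 2 (m(x, S) = 2*(-3 + 4) = 2*1 = 2)
L(r) = 8 + 6*r² (L(r) = 6 + ((6*r)*r + 2) = 6 + (6*r² + 2) = 6 + (2 + 6*r²) = 8 + 6*r²)
-9 + L(V)*7 = -9 + (8 + 6*6²)*7 = -9 + (8 + 6*36)*7 = -9 + (8 + 216)*7 = -9 + 224*7 = -9 + 1568 = 1559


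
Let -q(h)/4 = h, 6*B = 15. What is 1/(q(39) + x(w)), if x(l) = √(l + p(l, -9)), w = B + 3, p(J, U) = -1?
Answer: -104/16221 - √2/16221 ≈ -0.0064986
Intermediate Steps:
B = 5/2 (B = (⅙)*15 = 5/2 ≈ 2.5000)
q(h) = -4*h
w = 11/2 (w = 5/2 + 3 = 11/2 ≈ 5.5000)
x(l) = √(-1 + l) (x(l) = √(l - 1) = √(-1 + l))
1/(q(39) + x(w)) = 1/(-4*39 + √(-1 + 11/2)) = 1/(-156 + √(9/2)) = 1/(-156 + 3*√2/2)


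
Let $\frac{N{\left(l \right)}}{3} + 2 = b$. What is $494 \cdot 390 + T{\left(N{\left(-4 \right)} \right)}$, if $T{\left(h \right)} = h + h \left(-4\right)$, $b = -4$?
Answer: $192714$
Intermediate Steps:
$N{\left(l \right)} = -18$ ($N{\left(l \right)} = -6 + 3 \left(-4\right) = -6 - 12 = -18$)
$T{\left(h \right)} = - 3 h$ ($T{\left(h \right)} = h - 4 h = - 3 h$)
$494 \cdot 390 + T{\left(N{\left(-4 \right)} \right)} = 494 \cdot 390 - -54 = 192660 + 54 = 192714$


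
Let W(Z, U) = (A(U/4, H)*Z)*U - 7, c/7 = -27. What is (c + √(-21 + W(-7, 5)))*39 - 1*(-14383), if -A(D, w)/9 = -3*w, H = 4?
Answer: 7012 + 156*I*√238 ≈ 7012.0 + 2406.7*I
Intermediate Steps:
c = -189 (c = 7*(-27) = -189)
A(D, w) = 27*w (A(D, w) = -(-27)*w = 27*w)
W(Z, U) = -7 + 108*U*Z (W(Z, U) = ((27*4)*Z)*U - 7 = (108*Z)*U - 7 = 108*U*Z - 7 = -7 + 108*U*Z)
(c + √(-21 + W(-7, 5)))*39 - 1*(-14383) = (-189 + √(-21 + (-7 + 108*5*(-7))))*39 - 1*(-14383) = (-189 + √(-21 + (-7 - 3780)))*39 + 14383 = (-189 + √(-21 - 3787))*39 + 14383 = (-189 + √(-3808))*39 + 14383 = (-189 + 4*I*√238)*39 + 14383 = (-7371 + 156*I*√238) + 14383 = 7012 + 156*I*√238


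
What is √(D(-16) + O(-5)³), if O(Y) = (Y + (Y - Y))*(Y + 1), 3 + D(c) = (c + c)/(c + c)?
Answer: √7998 ≈ 89.432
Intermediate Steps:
D(c) = -2 (D(c) = -3 + (c + c)/(c + c) = -3 + (2*c)/((2*c)) = -3 + (2*c)*(1/(2*c)) = -3 + 1 = -2)
O(Y) = Y*(1 + Y) (O(Y) = (Y + 0)*(1 + Y) = Y*(1 + Y))
√(D(-16) + O(-5)³) = √(-2 + (-5*(1 - 5))³) = √(-2 + (-5*(-4))³) = √(-2 + 20³) = √(-2 + 8000) = √7998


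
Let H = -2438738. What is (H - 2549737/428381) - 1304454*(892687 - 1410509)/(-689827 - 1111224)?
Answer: -2170939470169668293/771536028431 ≈ -2.8138e+6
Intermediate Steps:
(H - 2549737/428381) - 1304454*(892687 - 1410509)/(-689827 - 1111224) = (-2438738 - 2549737/428381) - 1304454*(892687 - 1410509)/(-689827 - 1111224) = (-2438738 - 2549737*1/428381) - 1304454/((-1801051/(-517822))) = (-2438738 - 2549737/428381) - 1304454/((-1801051*(-1/517822))) = -1044711572915/428381 - 1304454/1801051/517822 = -1044711572915/428381 - 1304454*517822/1801051 = -1044711572915/428381 - 675474979188/1801051 = -2170939470169668293/771536028431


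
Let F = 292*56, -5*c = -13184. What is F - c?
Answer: 68576/5 ≈ 13715.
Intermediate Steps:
c = 13184/5 (c = -⅕*(-13184) = 13184/5 ≈ 2636.8)
F = 16352
F - c = 16352 - 1*13184/5 = 16352 - 13184/5 = 68576/5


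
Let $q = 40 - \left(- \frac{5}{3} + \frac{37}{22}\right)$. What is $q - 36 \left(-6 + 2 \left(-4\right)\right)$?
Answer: $\frac{35903}{66} \approx 543.98$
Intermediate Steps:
$q = \frac{2639}{66}$ ($q = 40 - \frac{1}{66} = \frac{2639}{66} \approx 39.985$)
$q - 36 \left(-6 + 2 \left(-4\right)\right) = \frac{2639}{66} - 36 \left(-6 + 2 \left(-4\right)\right) = \frac{2639}{66} - 36 \left(-6 - 8\right) = \frac{2639}{66} - -504 = \frac{2639}{66} + 504 = \frac{35903}{66}$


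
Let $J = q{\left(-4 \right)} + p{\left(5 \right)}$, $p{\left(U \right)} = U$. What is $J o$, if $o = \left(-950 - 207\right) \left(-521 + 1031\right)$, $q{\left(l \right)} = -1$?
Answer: $-2360280$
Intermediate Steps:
$o = -590070$ ($o = \left(-1157\right) 510 = -590070$)
$J = 4$ ($J = -1 + 5 = 4$)
$J o = 4 \left(-590070\right) = -2360280$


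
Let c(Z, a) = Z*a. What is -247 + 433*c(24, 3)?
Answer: 30929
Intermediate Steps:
-247 + 433*c(24, 3) = -247 + 433*(24*3) = -247 + 433*72 = -247 + 31176 = 30929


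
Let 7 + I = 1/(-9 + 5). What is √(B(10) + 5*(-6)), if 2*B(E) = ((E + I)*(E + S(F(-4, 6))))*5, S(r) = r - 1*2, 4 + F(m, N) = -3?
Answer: I*√370/4 ≈ 4.8088*I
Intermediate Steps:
F(m, N) = -7 (F(m, N) = -4 - 3 = -7)
S(r) = -2 + r (S(r) = r - 2 = -2 + r)
I = -29/4 (I = -7 + 1/(-9 + 5) = -7 + 1/(-4) = -7 - ¼ = -29/4 ≈ -7.2500)
B(E) = 5*(-9 + E)*(-29/4 + E)/2 (B(E) = (((E - 29/4)*(E + (-2 - 7)))*5)/2 = (((-29/4 + E)*(E - 9))*5)/2 = (((-29/4 + E)*(-9 + E))*5)/2 = (((-9 + E)*(-29/4 + E))*5)/2 = (5*(-9 + E)*(-29/4 + E))/2 = 5*(-9 + E)*(-29/4 + E)/2)
√(B(10) + 5*(-6)) = √((1305/8 - 325/8*10 + (5/2)*10²) + 5*(-6)) = √((1305/8 - 1625/4 + (5/2)*100) - 30) = √((1305/8 - 1625/4 + 250) - 30) = √(55/8 - 30) = √(-185/8) = I*√370/4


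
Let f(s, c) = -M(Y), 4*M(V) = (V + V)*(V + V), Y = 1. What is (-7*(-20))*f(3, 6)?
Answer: -140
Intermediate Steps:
M(V) = V² (M(V) = ((V + V)*(V + V))/4 = ((2*V)*(2*V))/4 = (4*V²)/4 = V²)
f(s, c) = -1 (f(s, c) = -1*1² = -1*1 = -1)
(-7*(-20))*f(3, 6) = -7*(-20)*(-1) = 140*(-1) = -140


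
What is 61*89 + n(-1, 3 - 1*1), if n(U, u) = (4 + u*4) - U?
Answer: 5442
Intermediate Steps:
n(U, u) = 4 - U + 4*u (n(U, u) = (4 + 4*u) - U = 4 - U + 4*u)
61*89 + n(-1, 3 - 1*1) = 61*89 + (4 - 1*(-1) + 4*(3 - 1*1)) = 5429 + (4 + 1 + 4*(3 - 1)) = 5429 + (4 + 1 + 4*2) = 5429 + (4 + 1 + 8) = 5429 + 13 = 5442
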